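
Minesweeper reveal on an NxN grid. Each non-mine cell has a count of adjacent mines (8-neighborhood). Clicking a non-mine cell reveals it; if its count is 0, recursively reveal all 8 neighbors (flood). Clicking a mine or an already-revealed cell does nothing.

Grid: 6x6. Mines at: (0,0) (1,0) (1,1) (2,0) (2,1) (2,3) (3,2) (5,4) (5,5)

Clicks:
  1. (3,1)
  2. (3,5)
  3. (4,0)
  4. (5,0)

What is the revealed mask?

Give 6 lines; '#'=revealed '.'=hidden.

Answer: ..####
..####
....##
##..##
######
####..

Derivation:
Click 1 (3,1) count=3: revealed 1 new [(3,1)] -> total=1
Click 2 (3,5) count=0: revealed 14 new [(0,2) (0,3) (0,4) (0,5) (1,2) (1,3) (1,4) (1,5) (2,4) (2,5) (3,4) (3,5) (4,4) (4,5)] -> total=15
Click 3 (4,0) count=0: revealed 9 new [(3,0) (4,0) (4,1) (4,2) (4,3) (5,0) (5,1) (5,2) (5,3)] -> total=24
Click 4 (5,0) count=0: revealed 0 new [(none)] -> total=24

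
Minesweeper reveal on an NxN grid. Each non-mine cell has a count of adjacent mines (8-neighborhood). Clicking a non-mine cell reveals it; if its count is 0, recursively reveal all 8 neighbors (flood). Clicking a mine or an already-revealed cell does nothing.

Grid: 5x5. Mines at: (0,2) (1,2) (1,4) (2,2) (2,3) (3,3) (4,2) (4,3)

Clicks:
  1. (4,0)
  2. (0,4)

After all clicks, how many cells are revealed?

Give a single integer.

Click 1 (4,0) count=0: revealed 10 new [(0,0) (0,1) (1,0) (1,1) (2,0) (2,1) (3,0) (3,1) (4,0) (4,1)] -> total=10
Click 2 (0,4) count=1: revealed 1 new [(0,4)] -> total=11

Answer: 11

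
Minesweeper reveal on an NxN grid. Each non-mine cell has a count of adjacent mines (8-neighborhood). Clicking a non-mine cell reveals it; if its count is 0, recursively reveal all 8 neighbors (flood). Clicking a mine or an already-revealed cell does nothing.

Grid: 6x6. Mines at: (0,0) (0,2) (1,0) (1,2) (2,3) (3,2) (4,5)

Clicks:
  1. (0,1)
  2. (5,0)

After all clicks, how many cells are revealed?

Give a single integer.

Answer: 15

Derivation:
Click 1 (0,1) count=4: revealed 1 new [(0,1)] -> total=1
Click 2 (5,0) count=0: revealed 14 new [(2,0) (2,1) (3,0) (3,1) (4,0) (4,1) (4,2) (4,3) (4,4) (5,0) (5,1) (5,2) (5,3) (5,4)] -> total=15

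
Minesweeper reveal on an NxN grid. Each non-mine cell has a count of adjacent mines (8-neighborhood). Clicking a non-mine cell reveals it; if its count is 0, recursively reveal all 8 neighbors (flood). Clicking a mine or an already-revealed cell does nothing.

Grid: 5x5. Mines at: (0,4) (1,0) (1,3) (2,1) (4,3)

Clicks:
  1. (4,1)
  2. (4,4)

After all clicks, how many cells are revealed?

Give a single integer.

Click 1 (4,1) count=0: revealed 6 new [(3,0) (3,1) (3,2) (4,0) (4,1) (4,2)] -> total=6
Click 2 (4,4) count=1: revealed 1 new [(4,4)] -> total=7

Answer: 7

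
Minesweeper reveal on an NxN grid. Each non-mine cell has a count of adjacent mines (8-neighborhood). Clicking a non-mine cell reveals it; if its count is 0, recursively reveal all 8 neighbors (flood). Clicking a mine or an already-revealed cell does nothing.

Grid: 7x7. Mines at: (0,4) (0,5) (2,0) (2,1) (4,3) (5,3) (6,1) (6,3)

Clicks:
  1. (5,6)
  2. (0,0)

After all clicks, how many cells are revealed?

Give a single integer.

Click 1 (5,6) count=0: revealed 24 new [(1,2) (1,3) (1,4) (1,5) (1,6) (2,2) (2,3) (2,4) (2,5) (2,6) (3,2) (3,3) (3,4) (3,5) (3,6) (4,4) (4,5) (4,6) (5,4) (5,5) (5,6) (6,4) (6,5) (6,6)] -> total=24
Click 2 (0,0) count=0: revealed 6 new [(0,0) (0,1) (0,2) (0,3) (1,0) (1,1)] -> total=30

Answer: 30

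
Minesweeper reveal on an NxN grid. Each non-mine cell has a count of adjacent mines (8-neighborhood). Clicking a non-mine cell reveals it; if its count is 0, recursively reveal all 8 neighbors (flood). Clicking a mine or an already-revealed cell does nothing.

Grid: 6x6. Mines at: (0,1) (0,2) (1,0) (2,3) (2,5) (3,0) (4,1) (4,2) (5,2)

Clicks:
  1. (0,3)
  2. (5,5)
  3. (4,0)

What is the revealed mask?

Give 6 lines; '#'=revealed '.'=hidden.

Click 1 (0,3) count=1: revealed 1 new [(0,3)] -> total=1
Click 2 (5,5) count=0: revealed 9 new [(3,3) (3,4) (3,5) (4,3) (4,4) (4,5) (5,3) (5,4) (5,5)] -> total=10
Click 3 (4,0) count=2: revealed 1 new [(4,0)] -> total=11

Answer: ...#..
......
......
...###
#..###
...###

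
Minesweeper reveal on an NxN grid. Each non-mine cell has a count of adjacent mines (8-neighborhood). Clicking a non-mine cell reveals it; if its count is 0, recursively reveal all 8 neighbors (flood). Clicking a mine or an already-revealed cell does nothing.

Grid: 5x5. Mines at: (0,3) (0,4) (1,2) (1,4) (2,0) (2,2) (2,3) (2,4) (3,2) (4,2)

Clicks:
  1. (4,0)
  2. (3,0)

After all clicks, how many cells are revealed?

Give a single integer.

Answer: 4

Derivation:
Click 1 (4,0) count=0: revealed 4 new [(3,0) (3,1) (4,0) (4,1)] -> total=4
Click 2 (3,0) count=1: revealed 0 new [(none)] -> total=4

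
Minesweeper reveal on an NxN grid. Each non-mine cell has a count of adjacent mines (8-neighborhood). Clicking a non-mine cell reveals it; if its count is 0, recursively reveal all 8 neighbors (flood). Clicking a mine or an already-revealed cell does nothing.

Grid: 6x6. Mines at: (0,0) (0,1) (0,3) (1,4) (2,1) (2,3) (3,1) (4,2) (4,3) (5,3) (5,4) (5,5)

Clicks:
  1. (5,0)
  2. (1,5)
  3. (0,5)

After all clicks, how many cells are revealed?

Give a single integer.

Answer: 6

Derivation:
Click 1 (5,0) count=0: revealed 4 new [(4,0) (4,1) (5,0) (5,1)] -> total=4
Click 2 (1,5) count=1: revealed 1 new [(1,5)] -> total=5
Click 3 (0,5) count=1: revealed 1 new [(0,5)] -> total=6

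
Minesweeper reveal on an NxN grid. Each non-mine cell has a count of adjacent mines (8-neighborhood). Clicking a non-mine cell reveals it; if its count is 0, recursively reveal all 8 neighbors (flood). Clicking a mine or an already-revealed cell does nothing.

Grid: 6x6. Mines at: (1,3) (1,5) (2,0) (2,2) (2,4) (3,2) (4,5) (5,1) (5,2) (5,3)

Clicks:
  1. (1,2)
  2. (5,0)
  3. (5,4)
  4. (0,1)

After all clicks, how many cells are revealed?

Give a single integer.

Click 1 (1,2) count=2: revealed 1 new [(1,2)] -> total=1
Click 2 (5,0) count=1: revealed 1 new [(5,0)] -> total=2
Click 3 (5,4) count=2: revealed 1 new [(5,4)] -> total=3
Click 4 (0,1) count=0: revealed 5 new [(0,0) (0,1) (0,2) (1,0) (1,1)] -> total=8

Answer: 8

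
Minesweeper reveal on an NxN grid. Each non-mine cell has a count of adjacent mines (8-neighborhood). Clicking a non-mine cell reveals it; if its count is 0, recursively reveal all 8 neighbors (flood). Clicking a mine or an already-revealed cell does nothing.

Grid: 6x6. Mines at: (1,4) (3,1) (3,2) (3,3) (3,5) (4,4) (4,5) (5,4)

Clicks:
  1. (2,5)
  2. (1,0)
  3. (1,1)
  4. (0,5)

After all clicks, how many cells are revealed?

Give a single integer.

Click 1 (2,5) count=2: revealed 1 new [(2,5)] -> total=1
Click 2 (1,0) count=0: revealed 12 new [(0,0) (0,1) (0,2) (0,3) (1,0) (1,1) (1,2) (1,3) (2,0) (2,1) (2,2) (2,3)] -> total=13
Click 3 (1,1) count=0: revealed 0 new [(none)] -> total=13
Click 4 (0,5) count=1: revealed 1 new [(0,5)] -> total=14

Answer: 14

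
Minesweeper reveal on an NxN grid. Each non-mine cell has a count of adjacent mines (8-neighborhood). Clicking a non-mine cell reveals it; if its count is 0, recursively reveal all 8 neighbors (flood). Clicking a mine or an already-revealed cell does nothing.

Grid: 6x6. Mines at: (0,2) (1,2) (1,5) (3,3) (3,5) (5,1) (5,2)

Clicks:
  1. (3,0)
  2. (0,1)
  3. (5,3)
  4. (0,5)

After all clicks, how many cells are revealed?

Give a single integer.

Answer: 15

Derivation:
Click 1 (3,0) count=0: revealed 13 new [(0,0) (0,1) (1,0) (1,1) (2,0) (2,1) (2,2) (3,0) (3,1) (3,2) (4,0) (4,1) (4,2)] -> total=13
Click 2 (0,1) count=2: revealed 0 new [(none)] -> total=13
Click 3 (5,3) count=1: revealed 1 new [(5,3)] -> total=14
Click 4 (0,5) count=1: revealed 1 new [(0,5)] -> total=15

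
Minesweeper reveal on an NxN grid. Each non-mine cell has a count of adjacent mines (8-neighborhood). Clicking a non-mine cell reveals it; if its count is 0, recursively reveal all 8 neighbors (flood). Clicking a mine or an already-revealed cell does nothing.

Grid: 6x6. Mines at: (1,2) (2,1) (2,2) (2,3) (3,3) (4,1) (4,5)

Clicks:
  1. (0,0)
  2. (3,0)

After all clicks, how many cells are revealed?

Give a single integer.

Click 1 (0,0) count=0: revealed 4 new [(0,0) (0,1) (1,0) (1,1)] -> total=4
Click 2 (3,0) count=2: revealed 1 new [(3,0)] -> total=5

Answer: 5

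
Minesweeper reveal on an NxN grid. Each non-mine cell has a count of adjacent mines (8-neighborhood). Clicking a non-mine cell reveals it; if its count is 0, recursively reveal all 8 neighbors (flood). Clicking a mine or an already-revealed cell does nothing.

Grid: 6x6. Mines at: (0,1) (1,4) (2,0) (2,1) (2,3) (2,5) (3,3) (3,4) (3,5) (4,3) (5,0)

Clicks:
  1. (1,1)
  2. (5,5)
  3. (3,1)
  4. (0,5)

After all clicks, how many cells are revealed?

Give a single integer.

Answer: 7

Derivation:
Click 1 (1,1) count=3: revealed 1 new [(1,1)] -> total=1
Click 2 (5,5) count=0: revealed 4 new [(4,4) (4,5) (5,4) (5,5)] -> total=5
Click 3 (3,1) count=2: revealed 1 new [(3,1)] -> total=6
Click 4 (0,5) count=1: revealed 1 new [(0,5)] -> total=7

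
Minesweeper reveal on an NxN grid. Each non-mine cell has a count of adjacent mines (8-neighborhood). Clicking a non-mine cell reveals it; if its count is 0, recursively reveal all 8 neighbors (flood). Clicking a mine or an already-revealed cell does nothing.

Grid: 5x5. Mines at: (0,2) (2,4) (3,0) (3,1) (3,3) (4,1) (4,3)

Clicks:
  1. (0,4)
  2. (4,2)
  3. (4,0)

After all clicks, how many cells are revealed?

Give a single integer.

Answer: 6

Derivation:
Click 1 (0,4) count=0: revealed 4 new [(0,3) (0,4) (1,3) (1,4)] -> total=4
Click 2 (4,2) count=4: revealed 1 new [(4,2)] -> total=5
Click 3 (4,0) count=3: revealed 1 new [(4,0)] -> total=6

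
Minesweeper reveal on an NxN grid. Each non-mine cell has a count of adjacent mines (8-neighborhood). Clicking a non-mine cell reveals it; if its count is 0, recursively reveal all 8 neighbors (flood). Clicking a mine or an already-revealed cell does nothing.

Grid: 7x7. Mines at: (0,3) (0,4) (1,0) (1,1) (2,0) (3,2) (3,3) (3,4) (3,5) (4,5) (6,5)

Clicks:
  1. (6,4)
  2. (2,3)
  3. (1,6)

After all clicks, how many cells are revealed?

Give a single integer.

Click 1 (6,4) count=1: revealed 1 new [(6,4)] -> total=1
Click 2 (2,3) count=3: revealed 1 new [(2,3)] -> total=2
Click 3 (1,6) count=0: revealed 6 new [(0,5) (0,6) (1,5) (1,6) (2,5) (2,6)] -> total=8

Answer: 8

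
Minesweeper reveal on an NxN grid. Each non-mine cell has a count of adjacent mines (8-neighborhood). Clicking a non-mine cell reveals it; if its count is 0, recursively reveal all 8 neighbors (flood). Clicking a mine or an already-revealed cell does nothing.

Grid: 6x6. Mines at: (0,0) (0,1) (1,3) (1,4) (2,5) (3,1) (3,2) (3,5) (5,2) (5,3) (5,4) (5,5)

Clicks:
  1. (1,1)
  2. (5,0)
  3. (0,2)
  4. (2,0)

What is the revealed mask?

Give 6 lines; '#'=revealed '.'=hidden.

Answer: ..#...
.#....
#.....
......
##....
##....

Derivation:
Click 1 (1,1) count=2: revealed 1 new [(1,1)] -> total=1
Click 2 (5,0) count=0: revealed 4 new [(4,0) (4,1) (5,0) (5,1)] -> total=5
Click 3 (0,2) count=2: revealed 1 new [(0,2)] -> total=6
Click 4 (2,0) count=1: revealed 1 new [(2,0)] -> total=7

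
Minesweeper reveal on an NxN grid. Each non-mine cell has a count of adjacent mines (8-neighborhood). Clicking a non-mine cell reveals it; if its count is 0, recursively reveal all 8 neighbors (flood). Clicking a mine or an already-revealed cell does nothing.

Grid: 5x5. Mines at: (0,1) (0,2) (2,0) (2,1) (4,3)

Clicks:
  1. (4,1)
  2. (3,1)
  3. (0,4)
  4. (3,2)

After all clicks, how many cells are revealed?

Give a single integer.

Answer: 16

Derivation:
Click 1 (4,1) count=0: revealed 6 new [(3,0) (3,1) (3,2) (4,0) (4,1) (4,2)] -> total=6
Click 2 (3,1) count=2: revealed 0 new [(none)] -> total=6
Click 3 (0,4) count=0: revealed 10 new [(0,3) (0,4) (1,2) (1,3) (1,4) (2,2) (2,3) (2,4) (3,3) (3,4)] -> total=16
Click 4 (3,2) count=2: revealed 0 new [(none)] -> total=16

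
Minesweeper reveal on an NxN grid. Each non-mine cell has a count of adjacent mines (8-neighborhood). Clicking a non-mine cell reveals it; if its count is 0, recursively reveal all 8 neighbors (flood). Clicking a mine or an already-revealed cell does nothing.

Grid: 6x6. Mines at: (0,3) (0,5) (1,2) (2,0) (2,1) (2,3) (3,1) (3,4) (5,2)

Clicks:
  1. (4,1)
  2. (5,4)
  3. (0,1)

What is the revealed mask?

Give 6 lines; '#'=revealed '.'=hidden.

Click 1 (4,1) count=2: revealed 1 new [(4,1)] -> total=1
Click 2 (5,4) count=0: revealed 6 new [(4,3) (4,4) (4,5) (5,3) (5,4) (5,5)] -> total=7
Click 3 (0,1) count=1: revealed 1 new [(0,1)] -> total=8

Answer: .#....
......
......
......
.#.###
...###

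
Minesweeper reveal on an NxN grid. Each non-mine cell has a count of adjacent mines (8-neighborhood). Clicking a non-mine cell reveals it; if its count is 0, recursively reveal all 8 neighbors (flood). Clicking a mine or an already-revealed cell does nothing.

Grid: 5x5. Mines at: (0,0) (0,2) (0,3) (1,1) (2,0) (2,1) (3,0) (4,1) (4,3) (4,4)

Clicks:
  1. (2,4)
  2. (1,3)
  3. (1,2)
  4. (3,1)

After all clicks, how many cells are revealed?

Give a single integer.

Click 1 (2,4) count=0: revealed 9 new [(1,2) (1,3) (1,4) (2,2) (2,3) (2,4) (3,2) (3,3) (3,4)] -> total=9
Click 2 (1,3) count=2: revealed 0 new [(none)] -> total=9
Click 3 (1,2) count=4: revealed 0 new [(none)] -> total=9
Click 4 (3,1) count=4: revealed 1 new [(3,1)] -> total=10

Answer: 10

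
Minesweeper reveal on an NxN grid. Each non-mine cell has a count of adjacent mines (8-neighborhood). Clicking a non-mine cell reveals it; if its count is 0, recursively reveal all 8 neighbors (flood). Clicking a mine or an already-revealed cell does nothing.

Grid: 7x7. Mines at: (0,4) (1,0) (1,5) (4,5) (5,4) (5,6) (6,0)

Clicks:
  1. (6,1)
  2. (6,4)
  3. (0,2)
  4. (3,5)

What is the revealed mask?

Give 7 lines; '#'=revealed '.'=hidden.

Click 1 (6,1) count=1: revealed 1 new [(6,1)] -> total=1
Click 2 (6,4) count=1: revealed 1 new [(6,4)] -> total=2
Click 3 (0,2) count=0: revealed 28 new [(0,1) (0,2) (0,3) (1,1) (1,2) (1,3) (1,4) (2,0) (2,1) (2,2) (2,3) (2,4) (3,0) (3,1) (3,2) (3,3) (3,4) (4,0) (4,1) (4,2) (4,3) (4,4) (5,0) (5,1) (5,2) (5,3) (6,2) (6,3)] -> total=30
Click 4 (3,5) count=1: revealed 1 new [(3,5)] -> total=31

Answer: .###...
.####..
#####..
######.
#####..
####...
.####..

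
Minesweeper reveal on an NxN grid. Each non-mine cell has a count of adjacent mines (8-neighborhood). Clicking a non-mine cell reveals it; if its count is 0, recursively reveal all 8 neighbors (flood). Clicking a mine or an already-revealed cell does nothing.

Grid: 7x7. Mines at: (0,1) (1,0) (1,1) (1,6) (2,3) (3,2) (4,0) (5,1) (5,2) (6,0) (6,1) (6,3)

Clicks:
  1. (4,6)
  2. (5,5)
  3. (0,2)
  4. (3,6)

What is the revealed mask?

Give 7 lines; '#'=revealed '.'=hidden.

Answer: ..#....
.......
....###
...####
...####
...####
....###

Derivation:
Click 1 (4,6) count=0: revealed 18 new [(2,4) (2,5) (2,6) (3,3) (3,4) (3,5) (3,6) (4,3) (4,4) (4,5) (4,6) (5,3) (5,4) (5,5) (5,6) (6,4) (6,5) (6,6)] -> total=18
Click 2 (5,5) count=0: revealed 0 new [(none)] -> total=18
Click 3 (0,2) count=2: revealed 1 new [(0,2)] -> total=19
Click 4 (3,6) count=0: revealed 0 new [(none)] -> total=19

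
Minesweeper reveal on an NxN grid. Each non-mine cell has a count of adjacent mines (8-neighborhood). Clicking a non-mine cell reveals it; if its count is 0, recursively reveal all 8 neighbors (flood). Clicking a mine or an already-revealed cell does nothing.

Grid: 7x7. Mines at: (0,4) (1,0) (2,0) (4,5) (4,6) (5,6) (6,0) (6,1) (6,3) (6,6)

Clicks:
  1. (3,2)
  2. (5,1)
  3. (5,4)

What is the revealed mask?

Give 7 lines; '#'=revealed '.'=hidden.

Click 1 (3,2) count=0: revealed 34 new [(0,1) (0,2) (0,3) (0,5) (0,6) (1,1) (1,2) (1,3) (1,4) (1,5) (1,6) (2,1) (2,2) (2,3) (2,4) (2,5) (2,6) (3,0) (3,1) (3,2) (3,3) (3,4) (3,5) (3,6) (4,0) (4,1) (4,2) (4,3) (4,4) (5,0) (5,1) (5,2) (5,3) (5,4)] -> total=34
Click 2 (5,1) count=2: revealed 0 new [(none)] -> total=34
Click 3 (5,4) count=2: revealed 0 new [(none)] -> total=34

Answer: .###.##
.######
.######
#######
#####..
#####..
.......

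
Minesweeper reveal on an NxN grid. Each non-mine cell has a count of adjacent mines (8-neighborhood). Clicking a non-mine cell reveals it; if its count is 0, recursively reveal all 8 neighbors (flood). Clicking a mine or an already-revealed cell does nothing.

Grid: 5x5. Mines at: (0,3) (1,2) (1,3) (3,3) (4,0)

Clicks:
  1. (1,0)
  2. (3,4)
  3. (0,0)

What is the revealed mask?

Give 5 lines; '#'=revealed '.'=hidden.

Answer: ##...
##...
##...
##..#
.....

Derivation:
Click 1 (1,0) count=0: revealed 8 new [(0,0) (0,1) (1,0) (1,1) (2,0) (2,1) (3,0) (3,1)] -> total=8
Click 2 (3,4) count=1: revealed 1 new [(3,4)] -> total=9
Click 3 (0,0) count=0: revealed 0 new [(none)] -> total=9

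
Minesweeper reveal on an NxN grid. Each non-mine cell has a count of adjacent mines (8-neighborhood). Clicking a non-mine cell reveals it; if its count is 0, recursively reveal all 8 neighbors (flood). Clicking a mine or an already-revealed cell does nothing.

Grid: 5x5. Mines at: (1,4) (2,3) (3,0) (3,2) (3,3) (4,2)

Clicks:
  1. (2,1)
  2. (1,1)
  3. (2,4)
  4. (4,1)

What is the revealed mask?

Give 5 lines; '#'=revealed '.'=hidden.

Click 1 (2,1) count=2: revealed 1 new [(2,1)] -> total=1
Click 2 (1,1) count=0: revealed 10 new [(0,0) (0,1) (0,2) (0,3) (1,0) (1,1) (1,2) (1,3) (2,0) (2,2)] -> total=11
Click 3 (2,4) count=3: revealed 1 new [(2,4)] -> total=12
Click 4 (4,1) count=3: revealed 1 new [(4,1)] -> total=13

Answer: ####.
####.
###.#
.....
.#...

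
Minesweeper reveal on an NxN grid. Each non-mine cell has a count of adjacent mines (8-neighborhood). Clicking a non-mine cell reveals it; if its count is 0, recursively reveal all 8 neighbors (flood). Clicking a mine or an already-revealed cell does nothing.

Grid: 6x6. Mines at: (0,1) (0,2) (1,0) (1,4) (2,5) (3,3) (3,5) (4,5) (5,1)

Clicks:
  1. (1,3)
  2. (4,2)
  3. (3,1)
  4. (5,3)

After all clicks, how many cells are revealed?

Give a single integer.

Click 1 (1,3) count=2: revealed 1 new [(1,3)] -> total=1
Click 2 (4,2) count=2: revealed 1 new [(4,2)] -> total=2
Click 3 (3,1) count=0: revealed 8 new [(2,0) (2,1) (2,2) (3,0) (3,1) (3,2) (4,0) (4,1)] -> total=10
Click 4 (5,3) count=0: revealed 5 new [(4,3) (4,4) (5,2) (5,3) (5,4)] -> total=15

Answer: 15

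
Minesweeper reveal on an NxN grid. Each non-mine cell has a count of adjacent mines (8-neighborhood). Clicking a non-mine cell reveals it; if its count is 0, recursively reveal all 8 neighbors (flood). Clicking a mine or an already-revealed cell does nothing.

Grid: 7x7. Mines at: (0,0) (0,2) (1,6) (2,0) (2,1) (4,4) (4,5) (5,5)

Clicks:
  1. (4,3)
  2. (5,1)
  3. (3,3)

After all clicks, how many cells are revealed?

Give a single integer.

Answer: 18

Derivation:
Click 1 (4,3) count=1: revealed 1 new [(4,3)] -> total=1
Click 2 (5,1) count=0: revealed 17 new [(3,0) (3,1) (3,2) (3,3) (4,0) (4,1) (4,2) (5,0) (5,1) (5,2) (5,3) (5,4) (6,0) (6,1) (6,2) (6,3) (6,4)] -> total=18
Click 3 (3,3) count=1: revealed 0 new [(none)] -> total=18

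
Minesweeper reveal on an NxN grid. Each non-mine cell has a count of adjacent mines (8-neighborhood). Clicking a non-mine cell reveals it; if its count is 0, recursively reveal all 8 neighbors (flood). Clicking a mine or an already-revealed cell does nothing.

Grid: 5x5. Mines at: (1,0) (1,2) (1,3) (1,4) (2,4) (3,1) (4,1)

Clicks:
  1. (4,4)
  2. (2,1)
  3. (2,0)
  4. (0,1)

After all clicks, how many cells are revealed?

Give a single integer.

Answer: 9

Derivation:
Click 1 (4,4) count=0: revealed 6 new [(3,2) (3,3) (3,4) (4,2) (4,3) (4,4)] -> total=6
Click 2 (2,1) count=3: revealed 1 new [(2,1)] -> total=7
Click 3 (2,0) count=2: revealed 1 new [(2,0)] -> total=8
Click 4 (0,1) count=2: revealed 1 new [(0,1)] -> total=9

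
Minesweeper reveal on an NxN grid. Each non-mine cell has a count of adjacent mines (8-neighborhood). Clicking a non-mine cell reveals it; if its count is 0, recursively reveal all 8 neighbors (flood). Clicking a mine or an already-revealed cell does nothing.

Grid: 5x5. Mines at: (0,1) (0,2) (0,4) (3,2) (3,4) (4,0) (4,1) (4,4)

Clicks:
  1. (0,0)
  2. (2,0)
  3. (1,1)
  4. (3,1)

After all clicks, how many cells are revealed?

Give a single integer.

Answer: 7

Derivation:
Click 1 (0,0) count=1: revealed 1 new [(0,0)] -> total=1
Click 2 (2,0) count=0: revealed 6 new [(1,0) (1,1) (2,0) (2,1) (3,0) (3,1)] -> total=7
Click 3 (1,1) count=2: revealed 0 new [(none)] -> total=7
Click 4 (3,1) count=3: revealed 0 new [(none)] -> total=7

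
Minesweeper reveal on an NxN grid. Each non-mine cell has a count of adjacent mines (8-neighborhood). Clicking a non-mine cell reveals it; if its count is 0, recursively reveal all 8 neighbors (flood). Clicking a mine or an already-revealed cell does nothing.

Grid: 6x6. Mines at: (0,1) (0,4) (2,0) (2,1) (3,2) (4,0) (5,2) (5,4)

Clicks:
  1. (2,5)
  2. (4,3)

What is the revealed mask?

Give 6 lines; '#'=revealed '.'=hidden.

Answer: ......
...###
...###
...###
...###
......

Derivation:
Click 1 (2,5) count=0: revealed 12 new [(1,3) (1,4) (1,5) (2,3) (2,4) (2,5) (3,3) (3,4) (3,5) (4,3) (4,4) (4,5)] -> total=12
Click 2 (4,3) count=3: revealed 0 new [(none)] -> total=12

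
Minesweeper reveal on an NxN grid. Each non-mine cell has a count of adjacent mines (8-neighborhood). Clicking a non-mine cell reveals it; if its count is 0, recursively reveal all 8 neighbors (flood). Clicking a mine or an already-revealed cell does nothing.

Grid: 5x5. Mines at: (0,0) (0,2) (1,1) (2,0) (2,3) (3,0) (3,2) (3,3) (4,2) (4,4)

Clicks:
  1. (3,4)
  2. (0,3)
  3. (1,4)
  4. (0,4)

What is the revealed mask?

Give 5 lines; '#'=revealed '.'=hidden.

Answer: ...##
...##
.....
....#
.....

Derivation:
Click 1 (3,4) count=3: revealed 1 new [(3,4)] -> total=1
Click 2 (0,3) count=1: revealed 1 new [(0,3)] -> total=2
Click 3 (1,4) count=1: revealed 1 new [(1,4)] -> total=3
Click 4 (0,4) count=0: revealed 2 new [(0,4) (1,3)] -> total=5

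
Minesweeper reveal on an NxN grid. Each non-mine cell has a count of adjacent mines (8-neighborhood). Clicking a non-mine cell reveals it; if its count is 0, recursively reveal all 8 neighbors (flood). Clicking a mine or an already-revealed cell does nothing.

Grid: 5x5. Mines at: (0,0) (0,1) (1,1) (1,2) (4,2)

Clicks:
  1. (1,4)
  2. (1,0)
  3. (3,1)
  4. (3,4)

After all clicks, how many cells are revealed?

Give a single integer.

Answer: 12

Derivation:
Click 1 (1,4) count=0: revealed 10 new [(0,3) (0,4) (1,3) (1,4) (2,3) (2,4) (3,3) (3,4) (4,3) (4,4)] -> total=10
Click 2 (1,0) count=3: revealed 1 new [(1,0)] -> total=11
Click 3 (3,1) count=1: revealed 1 new [(3,1)] -> total=12
Click 4 (3,4) count=0: revealed 0 new [(none)] -> total=12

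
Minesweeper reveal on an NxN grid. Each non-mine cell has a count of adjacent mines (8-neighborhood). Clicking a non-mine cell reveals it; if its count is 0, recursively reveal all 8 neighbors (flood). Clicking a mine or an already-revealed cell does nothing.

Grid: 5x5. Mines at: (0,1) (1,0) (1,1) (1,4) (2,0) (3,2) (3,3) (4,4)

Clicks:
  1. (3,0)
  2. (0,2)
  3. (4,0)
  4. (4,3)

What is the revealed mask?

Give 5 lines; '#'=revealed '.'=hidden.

Click 1 (3,0) count=1: revealed 1 new [(3,0)] -> total=1
Click 2 (0,2) count=2: revealed 1 new [(0,2)] -> total=2
Click 3 (4,0) count=0: revealed 3 new [(3,1) (4,0) (4,1)] -> total=5
Click 4 (4,3) count=3: revealed 1 new [(4,3)] -> total=6

Answer: ..#..
.....
.....
##...
##.#.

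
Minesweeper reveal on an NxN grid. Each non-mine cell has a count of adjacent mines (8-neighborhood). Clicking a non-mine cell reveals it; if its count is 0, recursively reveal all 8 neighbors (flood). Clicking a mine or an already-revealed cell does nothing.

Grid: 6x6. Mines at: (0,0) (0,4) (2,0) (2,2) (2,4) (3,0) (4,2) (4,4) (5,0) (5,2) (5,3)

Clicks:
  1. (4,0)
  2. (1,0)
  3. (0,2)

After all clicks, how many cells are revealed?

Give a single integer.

Click 1 (4,0) count=2: revealed 1 new [(4,0)] -> total=1
Click 2 (1,0) count=2: revealed 1 new [(1,0)] -> total=2
Click 3 (0,2) count=0: revealed 6 new [(0,1) (0,2) (0,3) (1,1) (1,2) (1,3)] -> total=8

Answer: 8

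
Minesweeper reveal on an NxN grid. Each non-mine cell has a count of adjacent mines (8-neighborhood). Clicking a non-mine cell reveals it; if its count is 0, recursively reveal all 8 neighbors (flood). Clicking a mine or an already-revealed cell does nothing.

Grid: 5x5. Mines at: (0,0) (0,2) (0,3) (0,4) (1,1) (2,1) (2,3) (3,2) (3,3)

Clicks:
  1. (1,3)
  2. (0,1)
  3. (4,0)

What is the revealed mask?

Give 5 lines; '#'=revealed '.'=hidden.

Answer: .#...
...#.
.....
##...
##...

Derivation:
Click 1 (1,3) count=4: revealed 1 new [(1,3)] -> total=1
Click 2 (0,1) count=3: revealed 1 new [(0,1)] -> total=2
Click 3 (4,0) count=0: revealed 4 new [(3,0) (3,1) (4,0) (4,1)] -> total=6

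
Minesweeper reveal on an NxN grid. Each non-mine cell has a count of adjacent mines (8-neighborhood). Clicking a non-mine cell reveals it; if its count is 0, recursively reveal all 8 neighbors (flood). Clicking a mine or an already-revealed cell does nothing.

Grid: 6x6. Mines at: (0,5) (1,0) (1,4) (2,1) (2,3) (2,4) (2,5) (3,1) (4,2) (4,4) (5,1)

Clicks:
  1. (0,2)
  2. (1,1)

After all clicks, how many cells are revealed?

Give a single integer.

Click 1 (0,2) count=0: revealed 6 new [(0,1) (0,2) (0,3) (1,1) (1,2) (1,3)] -> total=6
Click 2 (1,1) count=2: revealed 0 new [(none)] -> total=6

Answer: 6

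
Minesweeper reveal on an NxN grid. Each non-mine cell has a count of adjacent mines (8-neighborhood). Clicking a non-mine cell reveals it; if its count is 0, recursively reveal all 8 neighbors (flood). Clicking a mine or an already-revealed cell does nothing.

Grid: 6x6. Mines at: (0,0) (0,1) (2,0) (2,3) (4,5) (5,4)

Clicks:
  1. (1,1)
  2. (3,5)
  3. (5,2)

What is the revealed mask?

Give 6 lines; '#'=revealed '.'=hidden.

Click 1 (1,1) count=3: revealed 1 new [(1,1)] -> total=1
Click 2 (3,5) count=1: revealed 1 new [(3,5)] -> total=2
Click 3 (5,2) count=0: revealed 12 new [(3,0) (3,1) (3,2) (3,3) (4,0) (4,1) (4,2) (4,3) (5,0) (5,1) (5,2) (5,3)] -> total=14

Answer: ......
.#....
......
####.#
####..
####..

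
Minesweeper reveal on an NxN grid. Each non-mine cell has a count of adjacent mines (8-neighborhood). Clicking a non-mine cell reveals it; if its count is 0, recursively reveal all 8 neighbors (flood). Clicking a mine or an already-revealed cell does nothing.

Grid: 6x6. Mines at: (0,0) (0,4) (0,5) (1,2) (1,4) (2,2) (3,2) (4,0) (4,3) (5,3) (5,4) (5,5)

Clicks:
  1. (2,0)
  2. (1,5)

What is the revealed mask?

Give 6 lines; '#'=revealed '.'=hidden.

Answer: ......
##...#
##....
##....
......
......

Derivation:
Click 1 (2,0) count=0: revealed 6 new [(1,0) (1,1) (2,0) (2,1) (3,0) (3,1)] -> total=6
Click 2 (1,5) count=3: revealed 1 new [(1,5)] -> total=7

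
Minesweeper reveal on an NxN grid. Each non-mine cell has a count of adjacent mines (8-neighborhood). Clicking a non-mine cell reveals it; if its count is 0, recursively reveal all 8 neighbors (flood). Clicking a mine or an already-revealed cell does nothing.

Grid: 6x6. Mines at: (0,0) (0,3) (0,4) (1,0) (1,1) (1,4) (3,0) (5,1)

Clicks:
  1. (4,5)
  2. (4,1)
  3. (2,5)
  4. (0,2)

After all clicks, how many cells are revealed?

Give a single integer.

Answer: 20

Derivation:
Click 1 (4,5) count=0: revealed 19 new [(2,1) (2,2) (2,3) (2,4) (2,5) (3,1) (3,2) (3,3) (3,4) (3,5) (4,1) (4,2) (4,3) (4,4) (4,5) (5,2) (5,3) (5,4) (5,5)] -> total=19
Click 2 (4,1) count=2: revealed 0 new [(none)] -> total=19
Click 3 (2,5) count=1: revealed 0 new [(none)] -> total=19
Click 4 (0,2) count=2: revealed 1 new [(0,2)] -> total=20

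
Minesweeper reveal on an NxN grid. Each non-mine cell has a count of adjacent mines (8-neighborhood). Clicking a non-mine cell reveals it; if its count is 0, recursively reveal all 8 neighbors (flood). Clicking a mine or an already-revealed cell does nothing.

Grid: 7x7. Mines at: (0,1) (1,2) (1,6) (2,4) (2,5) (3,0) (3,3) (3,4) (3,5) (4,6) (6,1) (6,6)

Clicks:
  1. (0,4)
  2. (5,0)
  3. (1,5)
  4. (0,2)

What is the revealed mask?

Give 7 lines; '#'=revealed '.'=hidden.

Click 1 (0,4) count=0: revealed 6 new [(0,3) (0,4) (0,5) (1,3) (1,4) (1,5)] -> total=6
Click 2 (5,0) count=1: revealed 1 new [(5,0)] -> total=7
Click 3 (1,5) count=3: revealed 0 new [(none)] -> total=7
Click 4 (0,2) count=2: revealed 1 new [(0,2)] -> total=8

Answer: ..####.
...###.
.......
.......
.......
#......
.......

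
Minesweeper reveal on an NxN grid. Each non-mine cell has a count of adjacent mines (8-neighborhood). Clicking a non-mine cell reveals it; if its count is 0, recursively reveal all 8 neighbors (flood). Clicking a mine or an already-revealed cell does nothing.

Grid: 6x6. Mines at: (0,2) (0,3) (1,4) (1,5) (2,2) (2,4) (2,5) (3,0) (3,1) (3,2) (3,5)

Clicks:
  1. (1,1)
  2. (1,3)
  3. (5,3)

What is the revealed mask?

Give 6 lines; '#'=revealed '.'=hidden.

Click 1 (1,1) count=2: revealed 1 new [(1,1)] -> total=1
Click 2 (1,3) count=5: revealed 1 new [(1,3)] -> total=2
Click 3 (5,3) count=0: revealed 12 new [(4,0) (4,1) (4,2) (4,3) (4,4) (4,5) (5,0) (5,1) (5,2) (5,3) (5,4) (5,5)] -> total=14

Answer: ......
.#.#..
......
......
######
######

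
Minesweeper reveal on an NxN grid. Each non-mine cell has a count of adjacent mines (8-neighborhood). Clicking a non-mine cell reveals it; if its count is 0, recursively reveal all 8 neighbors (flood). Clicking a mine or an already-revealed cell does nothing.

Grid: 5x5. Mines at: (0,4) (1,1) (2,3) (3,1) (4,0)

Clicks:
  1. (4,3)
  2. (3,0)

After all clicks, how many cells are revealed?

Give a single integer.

Click 1 (4,3) count=0: revealed 6 new [(3,2) (3,3) (3,4) (4,2) (4,3) (4,4)] -> total=6
Click 2 (3,0) count=2: revealed 1 new [(3,0)] -> total=7

Answer: 7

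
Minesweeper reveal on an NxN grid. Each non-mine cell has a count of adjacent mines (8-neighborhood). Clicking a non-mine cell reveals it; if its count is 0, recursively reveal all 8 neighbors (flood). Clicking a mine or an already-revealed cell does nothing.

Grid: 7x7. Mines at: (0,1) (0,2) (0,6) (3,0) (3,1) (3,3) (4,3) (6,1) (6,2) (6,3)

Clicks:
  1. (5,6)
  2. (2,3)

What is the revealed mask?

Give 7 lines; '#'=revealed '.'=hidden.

Answer: ...###.
...####
...####
....###
....###
....###
....###

Derivation:
Click 1 (5,6) count=0: revealed 23 new [(0,3) (0,4) (0,5) (1,3) (1,4) (1,5) (1,6) (2,3) (2,4) (2,5) (2,6) (3,4) (3,5) (3,6) (4,4) (4,5) (4,6) (5,4) (5,5) (5,6) (6,4) (6,5) (6,6)] -> total=23
Click 2 (2,3) count=1: revealed 0 new [(none)] -> total=23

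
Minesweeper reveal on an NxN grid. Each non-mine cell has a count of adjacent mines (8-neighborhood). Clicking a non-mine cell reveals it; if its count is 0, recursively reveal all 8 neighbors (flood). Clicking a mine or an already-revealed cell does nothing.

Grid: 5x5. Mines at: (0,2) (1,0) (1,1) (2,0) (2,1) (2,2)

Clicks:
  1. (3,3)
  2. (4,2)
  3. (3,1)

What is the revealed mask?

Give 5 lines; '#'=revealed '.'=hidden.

Click 1 (3,3) count=1: revealed 1 new [(3,3)] -> total=1
Click 2 (4,2) count=0: revealed 15 new [(0,3) (0,4) (1,3) (1,4) (2,3) (2,4) (3,0) (3,1) (3,2) (3,4) (4,0) (4,1) (4,2) (4,3) (4,4)] -> total=16
Click 3 (3,1) count=3: revealed 0 new [(none)] -> total=16

Answer: ...##
...##
...##
#####
#####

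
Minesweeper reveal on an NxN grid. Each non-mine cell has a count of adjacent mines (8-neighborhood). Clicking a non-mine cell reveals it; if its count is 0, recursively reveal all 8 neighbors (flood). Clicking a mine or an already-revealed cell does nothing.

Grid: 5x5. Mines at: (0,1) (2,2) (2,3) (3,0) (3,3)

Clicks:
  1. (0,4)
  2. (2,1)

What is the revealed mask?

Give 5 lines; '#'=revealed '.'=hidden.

Answer: ..###
..###
.#...
.....
.....

Derivation:
Click 1 (0,4) count=0: revealed 6 new [(0,2) (0,3) (0,4) (1,2) (1,3) (1,4)] -> total=6
Click 2 (2,1) count=2: revealed 1 new [(2,1)] -> total=7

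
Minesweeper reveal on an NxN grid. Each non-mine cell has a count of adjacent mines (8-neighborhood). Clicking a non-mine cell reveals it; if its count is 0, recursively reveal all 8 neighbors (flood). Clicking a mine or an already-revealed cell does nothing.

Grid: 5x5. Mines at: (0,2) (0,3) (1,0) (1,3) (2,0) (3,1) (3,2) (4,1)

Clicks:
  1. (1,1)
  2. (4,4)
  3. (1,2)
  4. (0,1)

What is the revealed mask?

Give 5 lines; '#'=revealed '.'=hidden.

Click 1 (1,1) count=3: revealed 1 new [(1,1)] -> total=1
Click 2 (4,4) count=0: revealed 6 new [(2,3) (2,4) (3,3) (3,4) (4,3) (4,4)] -> total=7
Click 3 (1,2) count=3: revealed 1 new [(1,2)] -> total=8
Click 4 (0,1) count=2: revealed 1 new [(0,1)] -> total=9

Answer: .#...
.##..
...##
...##
...##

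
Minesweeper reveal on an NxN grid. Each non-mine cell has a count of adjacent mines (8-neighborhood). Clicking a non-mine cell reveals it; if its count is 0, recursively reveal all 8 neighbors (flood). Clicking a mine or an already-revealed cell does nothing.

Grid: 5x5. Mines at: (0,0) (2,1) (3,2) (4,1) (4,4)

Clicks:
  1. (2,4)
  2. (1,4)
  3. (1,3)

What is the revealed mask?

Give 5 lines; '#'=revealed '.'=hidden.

Answer: .####
.####
..###
...##
.....

Derivation:
Click 1 (2,4) count=0: revealed 13 new [(0,1) (0,2) (0,3) (0,4) (1,1) (1,2) (1,3) (1,4) (2,2) (2,3) (2,4) (3,3) (3,4)] -> total=13
Click 2 (1,4) count=0: revealed 0 new [(none)] -> total=13
Click 3 (1,3) count=0: revealed 0 new [(none)] -> total=13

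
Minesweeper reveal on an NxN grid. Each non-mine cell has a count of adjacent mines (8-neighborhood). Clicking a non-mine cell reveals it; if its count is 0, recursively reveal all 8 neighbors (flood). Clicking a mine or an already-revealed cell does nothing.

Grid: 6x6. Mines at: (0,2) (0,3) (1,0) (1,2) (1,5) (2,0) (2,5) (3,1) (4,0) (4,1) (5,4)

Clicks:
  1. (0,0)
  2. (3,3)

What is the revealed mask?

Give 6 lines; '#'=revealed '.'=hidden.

Click 1 (0,0) count=1: revealed 1 new [(0,0)] -> total=1
Click 2 (3,3) count=0: revealed 9 new [(2,2) (2,3) (2,4) (3,2) (3,3) (3,4) (4,2) (4,3) (4,4)] -> total=10

Answer: #.....
......
..###.
..###.
..###.
......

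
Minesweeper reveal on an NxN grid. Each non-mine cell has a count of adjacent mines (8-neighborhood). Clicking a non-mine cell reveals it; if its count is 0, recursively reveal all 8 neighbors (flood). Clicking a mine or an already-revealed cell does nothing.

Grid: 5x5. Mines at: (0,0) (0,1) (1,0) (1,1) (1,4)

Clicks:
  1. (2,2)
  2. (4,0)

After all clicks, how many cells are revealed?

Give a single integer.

Answer: 15

Derivation:
Click 1 (2,2) count=1: revealed 1 new [(2,2)] -> total=1
Click 2 (4,0) count=0: revealed 14 new [(2,0) (2,1) (2,3) (2,4) (3,0) (3,1) (3,2) (3,3) (3,4) (4,0) (4,1) (4,2) (4,3) (4,4)] -> total=15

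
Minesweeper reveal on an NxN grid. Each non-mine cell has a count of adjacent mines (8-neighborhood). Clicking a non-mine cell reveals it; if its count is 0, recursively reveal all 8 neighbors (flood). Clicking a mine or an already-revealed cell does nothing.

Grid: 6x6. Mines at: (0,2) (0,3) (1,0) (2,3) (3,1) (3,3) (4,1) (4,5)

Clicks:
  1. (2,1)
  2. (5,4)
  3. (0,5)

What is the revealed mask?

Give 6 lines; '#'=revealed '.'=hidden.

Answer: ....##
....##
.#..##
....##
......
....#.

Derivation:
Click 1 (2,1) count=2: revealed 1 new [(2,1)] -> total=1
Click 2 (5,4) count=1: revealed 1 new [(5,4)] -> total=2
Click 3 (0,5) count=0: revealed 8 new [(0,4) (0,5) (1,4) (1,5) (2,4) (2,5) (3,4) (3,5)] -> total=10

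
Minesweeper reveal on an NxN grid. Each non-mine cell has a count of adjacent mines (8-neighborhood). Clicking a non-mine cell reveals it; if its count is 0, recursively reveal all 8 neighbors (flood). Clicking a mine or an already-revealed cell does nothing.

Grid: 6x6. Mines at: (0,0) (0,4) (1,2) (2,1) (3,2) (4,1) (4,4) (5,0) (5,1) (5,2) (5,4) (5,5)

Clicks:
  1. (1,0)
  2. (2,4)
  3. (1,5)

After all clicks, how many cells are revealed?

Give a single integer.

Click 1 (1,0) count=2: revealed 1 new [(1,0)] -> total=1
Click 2 (2,4) count=0: revealed 9 new [(1,3) (1,4) (1,5) (2,3) (2,4) (2,5) (3,3) (3,4) (3,5)] -> total=10
Click 3 (1,5) count=1: revealed 0 new [(none)] -> total=10

Answer: 10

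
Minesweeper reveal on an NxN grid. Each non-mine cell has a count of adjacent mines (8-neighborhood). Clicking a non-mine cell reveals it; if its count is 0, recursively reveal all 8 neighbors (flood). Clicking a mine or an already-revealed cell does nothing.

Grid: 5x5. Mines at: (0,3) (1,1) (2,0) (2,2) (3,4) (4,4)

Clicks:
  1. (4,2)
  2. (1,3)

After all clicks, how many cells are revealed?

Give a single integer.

Click 1 (4,2) count=0: revealed 8 new [(3,0) (3,1) (3,2) (3,3) (4,0) (4,1) (4,2) (4,3)] -> total=8
Click 2 (1,3) count=2: revealed 1 new [(1,3)] -> total=9

Answer: 9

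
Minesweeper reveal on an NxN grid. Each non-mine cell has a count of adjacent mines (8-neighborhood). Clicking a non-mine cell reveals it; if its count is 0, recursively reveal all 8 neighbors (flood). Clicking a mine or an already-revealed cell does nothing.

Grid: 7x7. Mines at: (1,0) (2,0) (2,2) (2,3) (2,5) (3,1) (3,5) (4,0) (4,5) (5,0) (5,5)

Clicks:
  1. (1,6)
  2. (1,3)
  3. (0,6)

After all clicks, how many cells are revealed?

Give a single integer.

Answer: 12

Derivation:
Click 1 (1,6) count=1: revealed 1 new [(1,6)] -> total=1
Click 2 (1,3) count=2: revealed 1 new [(1,3)] -> total=2
Click 3 (0,6) count=0: revealed 10 new [(0,1) (0,2) (0,3) (0,4) (0,5) (0,6) (1,1) (1,2) (1,4) (1,5)] -> total=12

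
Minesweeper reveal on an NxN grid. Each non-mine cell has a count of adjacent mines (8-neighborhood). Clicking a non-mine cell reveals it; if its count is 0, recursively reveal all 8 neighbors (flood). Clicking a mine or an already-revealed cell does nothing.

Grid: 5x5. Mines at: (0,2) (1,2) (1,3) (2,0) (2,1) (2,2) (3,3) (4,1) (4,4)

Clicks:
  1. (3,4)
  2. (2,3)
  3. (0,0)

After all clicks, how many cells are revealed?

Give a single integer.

Click 1 (3,4) count=2: revealed 1 new [(3,4)] -> total=1
Click 2 (2,3) count=4: revealed 1 new [(2,3)] -> total=2
Click 3 (0,0) count=0: revealed 4 new [(0,0) (0,1) (1,0) (1,1)] -> total=6

Answer: 6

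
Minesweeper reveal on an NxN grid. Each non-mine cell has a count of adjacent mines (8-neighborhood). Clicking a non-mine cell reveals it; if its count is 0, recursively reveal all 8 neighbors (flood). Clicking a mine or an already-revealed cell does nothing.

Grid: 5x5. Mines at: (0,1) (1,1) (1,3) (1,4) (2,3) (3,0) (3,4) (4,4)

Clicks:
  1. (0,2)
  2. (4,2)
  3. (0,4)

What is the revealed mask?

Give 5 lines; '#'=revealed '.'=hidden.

Click 1 (0,2) count=3: revealed 1 new [(0,2)] -> total=1
Click 2 (4,2) count=0: revealed 6 new [(3,1) (3,2) (3,3) (4,1) (4,2) (4,3)] -> total=7
Click 3 (0,4) count=2: revealed 1 new [(0,4)] -> total=8

Answer: ..#.#
.....
.....
.###.
.###.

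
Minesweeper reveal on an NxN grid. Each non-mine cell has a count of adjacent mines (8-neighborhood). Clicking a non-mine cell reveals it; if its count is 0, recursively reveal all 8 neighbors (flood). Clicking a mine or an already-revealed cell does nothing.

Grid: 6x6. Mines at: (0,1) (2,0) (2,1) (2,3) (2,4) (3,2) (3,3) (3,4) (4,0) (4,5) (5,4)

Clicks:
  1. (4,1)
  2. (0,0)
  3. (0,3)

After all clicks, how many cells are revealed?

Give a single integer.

Answer: 10

Derivation:
Click 1 (4,1) count=2: revealed 1 new [(4,1)] -> total=1
Click 2 (0,0) count=1: revealed 1 new [(0,0)] -> total=2
Click 3 (0,3) count=0: revealed 8 new [(0,2) (0,3) (0,4) (0,5) (1,2) (1,3) (1,4) (1,5)] -> total=10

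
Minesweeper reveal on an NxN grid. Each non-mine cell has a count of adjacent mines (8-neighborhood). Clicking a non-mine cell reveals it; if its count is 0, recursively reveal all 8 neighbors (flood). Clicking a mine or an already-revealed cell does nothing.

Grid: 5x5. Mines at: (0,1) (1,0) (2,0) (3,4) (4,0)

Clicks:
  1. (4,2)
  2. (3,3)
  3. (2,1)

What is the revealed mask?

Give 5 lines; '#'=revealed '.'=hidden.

Answer: ..###
.####
.####
.###.
.###.

Derivation:
Click 1 (4,2) count=0: revealed 17 new [(0,2) (0,3) (0,4) (1,1) (1,2) (1,3) (1,4) (2,1) (2,2) (2,3) (2,4) (3,1) (3,2) (3,3) (4,1) (4,2) (4,3)] -> total=17
Click 2 (3,3) count=1: revealed 0 new [(none)] -> total=17
Click 3 (2,1) count=2: revealed 0 new [(none)] -> total=17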